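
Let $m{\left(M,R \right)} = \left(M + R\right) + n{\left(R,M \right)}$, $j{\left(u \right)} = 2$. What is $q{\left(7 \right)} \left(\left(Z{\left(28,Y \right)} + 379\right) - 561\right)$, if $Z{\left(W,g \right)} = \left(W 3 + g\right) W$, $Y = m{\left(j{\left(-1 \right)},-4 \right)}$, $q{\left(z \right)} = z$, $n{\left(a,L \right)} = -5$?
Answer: $13818$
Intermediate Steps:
$m{\left(M,R \right)} = -5 + M + R$ ($m{\left(M,R \right)} = \left(M + R\right) - 5 = -5 + M + R$)
$Y = -7$ ($Y = -5 + 2 - 4 = -7$)
$Z{\left(W,g \right)} = W \left(g + 3 W\right)$ ($Z{\left(W,g \right)} = \left(3 W + g\right) W = \left(g + 3 W\right) W = W \left(g + 3 W\right)$)
$q{\left(7 \right)} \left(\left(Z{\left(28,Y \right)} + 379\right) - 561\right) = 7 \left(\left(28 \left(-7 + 3 \cdot 28\right) + 379\right) - 561\right) = 7 \left(\left(28 \left(-7 + 84\right) + 379\right) - 561\right) = 7 \left(\left(28 \cdot 77 + 379\right) - 561\right) = 7 \left(\left(2156 + 379\right) - 561\right) = 7 \left(2535 - 561\right) = 7 \cdot 1974 = 13818$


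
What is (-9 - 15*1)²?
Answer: 576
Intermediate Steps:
(-9 - 15*1)² = (-9 - 15)² = (-24)² = 576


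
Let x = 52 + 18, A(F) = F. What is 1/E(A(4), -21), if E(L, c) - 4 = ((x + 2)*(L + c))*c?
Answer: 1/25708 ≈ 3.8898e-5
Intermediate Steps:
x = 70
E(L, c) = 4 + c*(72*L + 72*c) (E(L, c) = 4 + ((70 + 2)*(L + c))*c = 4 + (72*(L + c))*c = 4 + (72*L + 72*c)*c = 4 + c*(72*L + 72*c))
1/E(A(4), -21) = 1/(4 + 72*(-21)² + 72*4*(-21)) = 1/(4 + 72*441 - 6048) = 1/(4 + 31752 - 6048) = 1/25708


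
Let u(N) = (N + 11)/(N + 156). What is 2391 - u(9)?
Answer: 78899/33 ≈ 2390.9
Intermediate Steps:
u(N) = (11 + N)/(156 + N)
2391 - u(9) = 2391 - (11 + 9)/(156 + 9) = 2391 - 20/165 = 2391 - 1*4/33 = 2391 - 4/33 = 78899/33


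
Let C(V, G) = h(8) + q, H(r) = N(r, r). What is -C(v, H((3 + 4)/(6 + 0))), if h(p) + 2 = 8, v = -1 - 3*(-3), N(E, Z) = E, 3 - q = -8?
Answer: -17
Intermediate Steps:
q = 11 (q = 3 - 1*(-8) = 3 + 8 = 11)
H(r) = r
v = 8 (v = -1 + 9 = 8)
h(p) = 6 (h(p) = -2 + 8 = 6)
C(V, G) = 17 (C(V, G) = 6 + 11 = 17)
-C(v, H((3 + 4)/(6 + 0))) = -1*17 = -17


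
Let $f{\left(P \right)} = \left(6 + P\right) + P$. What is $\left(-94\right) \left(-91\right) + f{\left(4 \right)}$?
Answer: $8568$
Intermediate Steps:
$f{\left(P \right)} = 6 + 2 P$
$\left(-94\right) \left(-91\right) + f{\left(4 \right)} = \left(-94\right) \left(-91\right) + \left(6 + 2 \cdot 4\right) = 8554 + \left(6 + 8\right) = 8554 + 14 = 8568$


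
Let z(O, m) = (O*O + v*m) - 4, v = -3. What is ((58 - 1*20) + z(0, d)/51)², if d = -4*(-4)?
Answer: 3556996/2601 ≈ 1367.5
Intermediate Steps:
d = 16
z(O, m) = -4 + O² - 3*m (z(O, m) = (O*O - 3*m) - 4 = (O² - 3*m) - 4 = -4 + O² - 3*m)
((58 - 1*20) + z(0, d)/51)² = ((58 - 1*20) + (-4 + 0² - 3*16)/51)² = ((58 - 20) + (-4 + 0 - 48)*(1/51))² = (38 - 52*1/51)² = (38 - 52/51)² = (1886/51)² = 3556996/2601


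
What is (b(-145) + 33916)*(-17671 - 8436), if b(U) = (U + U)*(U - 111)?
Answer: -2823628692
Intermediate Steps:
b(U) = 2*U*(-111 + U) (b(U) = (2*U)*(-111 + U) = 2*U*(-111 + U))
(b(-145) + 33916)*(-17671 - 8436) = (2*(-145)*(-111 - 145) + 33916)*(-17671 - 8436) = (2*(-145)*(-256) + 33916)*(-26107) = (74240 + 33916)*(-26107) = 108156*(-26107) = -2823628692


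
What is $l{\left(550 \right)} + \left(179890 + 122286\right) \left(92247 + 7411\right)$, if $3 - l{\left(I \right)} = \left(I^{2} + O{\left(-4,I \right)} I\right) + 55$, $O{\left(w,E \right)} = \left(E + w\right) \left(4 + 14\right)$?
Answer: $30108547856$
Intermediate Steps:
$O{\left(w,E \right)} = 18 E + 18 w$ ($O{\left(w,E \right)} = \left(E + w\right) 18 = 18 E + 18 w$)
$l{\left(I \right)} = -52 - I^{2} - I \left(-72 + 18 I\right)$ ($l{\left(I \right)} = 3 - \left(\left(I^{2} + \left(18 I + 18 \left(-4\right)\right) I\right) + 55\right) = 3 - \left(\left(I^{2} + \left(18 I - 72\right) I\right) + 55\right) = 3 - \left(\left(I^{2} + \left(-72 + 18 I\right) I\right) + 55\right) = 3 - \left(\left(I^{2} + I \left(-72 + 18 I\right)\right) + 55\right) = 3 - \left(55 + I^{2} + I \left(-72 + 18 I\right)\right) = -52 - I^{2} - I \left(-72 + 18 I\right)$)
$l{\left(550 \right)} + \left(179890 + 122286\right) \left(92247 + 7411\right) = \left(-52 - 19 \cdot 550^{2} + 72 \cdot 550\right) + \left(179890 + 122286\right) \left(92247 + 7411\right) = \left(-52 - 5747500 + 39600\right) + 302176 \cdot 99658 = \left(-52 - 5747500 + 39600\right) + 30114255808 = -5707952 + 30114255808 = 30108547856$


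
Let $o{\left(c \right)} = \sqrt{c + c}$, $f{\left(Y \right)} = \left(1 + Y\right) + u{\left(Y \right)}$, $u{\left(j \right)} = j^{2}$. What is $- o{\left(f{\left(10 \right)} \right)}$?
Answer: $- \sqrt{222} \approx -14.9$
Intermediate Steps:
$f{\left(Y \right)} = 1 + Y + Y^{2}$ ($f{\left(Y \right)} = \left(1 + Y\right) + Y^{2} = 1 + Y + Y^{2}$)
$o{\left(c \right)} = \sqrt{2} \sqrt{c}$ ($o{\left(c \right)} = \sqrt{2 c} = \sqrt{2} \sqrt{c}$)
$- o{\left(f{\left(10 \right)} \right)} = - \sqrt{2} \sqrt{1 + 10 + 10^{2}} = - \sqrt{2} \sqrt{1 + 10 + 100} = - \sqrt{2} \sqrt{111} = - \sqrt{222}$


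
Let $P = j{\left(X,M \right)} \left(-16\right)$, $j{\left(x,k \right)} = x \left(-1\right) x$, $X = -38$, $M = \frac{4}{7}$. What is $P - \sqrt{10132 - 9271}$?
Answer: $23104 - \sqrt{861} \approx 23075.0$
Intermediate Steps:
$M = \frac{4}{7}$ ($M = 4 \cdot \frac{1}{7} = \frac{4}{7} \approx 0.57143$)
$j{\left(x,k \right)} = - x^{2}$ ($j{\left(x,k \right)} = - x x = - x^{2}$)
$P = 23104$ ($P = - \left(-38\right)^{2} \left(-16\right) = \left(-1\right) 1444 \left(-16\right) = \left(-1444\right) \left(-16\right) = 23104$)
$P - \sqrt{10132 - 9271} = 23104 - \sqrt{10132 - 9271} = 23104 - \sqrt{861}$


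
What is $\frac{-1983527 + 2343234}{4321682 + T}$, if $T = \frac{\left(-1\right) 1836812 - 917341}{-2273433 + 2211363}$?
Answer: $\frac{7442337830}{89416518631} \approx 0.083232$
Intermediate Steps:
$T = \frac{918051}{20690}$ ($T = \frac{-1836812 - 917341}{-62070} = \left(-2754153\right) \left(- \frac{1}{62070}\right) = \frac{918051}{20690} \approx 44.372$)
$\frac{-1983527 + 2343234}{4321682 + T} = \frac{-1983527 + 2343234}{4321682 + \frac{918051}{20690}} = \frac{359707}{\frac{89416518631}{20690}} = 359707 \cdot \frac{20690}{89416518631} = \frac{7442337830}{89416518631}$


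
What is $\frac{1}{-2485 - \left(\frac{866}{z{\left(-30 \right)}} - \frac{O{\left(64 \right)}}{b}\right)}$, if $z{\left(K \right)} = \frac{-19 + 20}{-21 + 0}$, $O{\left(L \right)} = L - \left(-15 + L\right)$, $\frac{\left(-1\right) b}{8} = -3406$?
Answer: $\frac{27248}{427820863} \approx 6.369 \cdot 10^{-5}$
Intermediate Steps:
$b = 27248$ ($b = \left(-8\right) \left(-3406\right) = 27248$)
$O{\left(L \right)} = 15$
$z{\left(K \right)} = - \frac{1}{21}$ ($z{\left(K \right)} = 1 \frac{1}{-21} = 1 \left(- \frac{1}{21}\right) = - \frac{1}{21}$)
$\frac{1}{-2485 - \left(\frac{866}{z{\left(-30 \right)}} - \frac{O{\left(64 \right)}}{b}\right)} = \frac{1}{-2485 + \left(- \frac{866}{- \frac{1}{21}} + \frac{15}{27248}\right)} = \frac{1}{-2485 + \left(\left(-866\right) \left(-21\right) + 15 \cdot \frac{1}{27248}\right)} = \frac{1}{-2485 + \left(18186 + \frac{15}{27248}\right)} = \frac{1}{-2485 + \frac{495532143}{27248}} = \frac{1}{\frac{427820863}{27248}} = \frac{27248}{427820863}$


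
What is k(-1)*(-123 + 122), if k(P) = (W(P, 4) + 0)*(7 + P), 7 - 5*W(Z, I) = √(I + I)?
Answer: -42/5 + 12*√2/5 ≈ -5.0059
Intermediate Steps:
W(Z, I) = 7/5 - √2*√I/5 (W(Z, I) = 7/5 - √(I + I)/5 = 7/5 - √2*√I/5)
k(P) = (7 + P)*(7/5 - 2*√2/5) (k(P) = ((7/5 - √2*√4/5) + 0)*(7 + P) = ((7/5 - ⅕*√2*2) + 0)*(7 + P) = ((7/5 - 2*√2/5) + 0)*(7 + P) = (7/5 - 2*√2/5)*(7 + P) = (7 + P)*(7/5 - 2*√2/5))
k(-1)*(-123 + 122) = ((7 - 1)*(7 - 2*√2)/5)*(-123 + 122) = ((⅕)*6*(7 - 2*√2))*(-1) = (42/5 - 12*√2/5)*(-1) = -42/5 + 12*√2/5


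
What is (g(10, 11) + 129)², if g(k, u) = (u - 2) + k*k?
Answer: 56644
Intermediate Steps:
g(k, u) = -2 + u + k² (g(k, u) = (-2 + u) + k² = -2 + u + k²)
(g(10, 11) + 129)² = ((-2 + 11 + 10²) + 129)² = ((-2 + 11 + 100) + 129)² = (109 + 129)² = 238² = 56644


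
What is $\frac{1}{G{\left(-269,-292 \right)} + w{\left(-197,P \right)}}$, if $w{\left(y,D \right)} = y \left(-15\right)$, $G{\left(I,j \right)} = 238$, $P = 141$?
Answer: $\frac{1}{3193} \approx 0.00031319$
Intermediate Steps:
$w{\left(y,D \right)} = - 15 y$
$\frac{1}{G{\left(-269,-292 \right)} + w{\left(-197,P \right)}} = \frac{1}{238 - -2955} = \frac{1}{238 + 2955} = \frac{1}{3193}$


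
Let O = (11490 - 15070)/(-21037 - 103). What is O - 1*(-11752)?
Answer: 12422043/1057 ≈ 11752.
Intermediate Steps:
O = 179/1057 (O = -3580/(-21140) = -3580*(-1/21140) = 179/1057 ≈ 0.16935)
O - 1*(-11752) = 179/1057 - 1*(-11752) = 179/1057 + 11752 = 12422043/1057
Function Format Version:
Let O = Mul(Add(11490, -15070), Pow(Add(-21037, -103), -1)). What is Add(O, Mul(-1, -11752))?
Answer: Rational(12422043, 1057) ≈ 11752.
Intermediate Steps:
O = Rational(179, 1057) (O = Mul(-3580, Pow(-21140, -1)) = Mul(-3580, Rational(-1, 21140)) = Rational(179, 1057) ≈ 0.16935)
Add(O, Mul(-1, -11752)) = Add(Rational(179, 1057), Mul(-1, -11752)) = Add(Rational(179, 1057), 11752) = Rational(12422043, 1057)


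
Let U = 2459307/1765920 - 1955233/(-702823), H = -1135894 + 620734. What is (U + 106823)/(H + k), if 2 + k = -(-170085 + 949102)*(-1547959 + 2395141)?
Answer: -44195441645563567/273035884907720221464320 ≈ -1.6187e-7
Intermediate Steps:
H = -515160
k = -659969180096 (k = -2 - (-170085 + 949102)*(-1547959 + 2395141) = -2 - 779017*847182 = -2 - 1*659969180094 = -2 - 659969180094 = -659969180096)
U = 1727080861007/413709730720 (U = 2459307*(1/1765920) - 1955233*(-1/702823) = 819769/588640 + 1955233/702823 = 1727080861007/413709730720 ≈ 4.1746)
(U + 106823)/(H + k) = (1727080861007/413709730720 + 106823)/(-515160 - 659969180096) = (44195441645563567/413709730720)/(-659969695256) = (44195441645563567/413709730720)*(-1/659969695256) = -44195441645563567/273035884907720221464320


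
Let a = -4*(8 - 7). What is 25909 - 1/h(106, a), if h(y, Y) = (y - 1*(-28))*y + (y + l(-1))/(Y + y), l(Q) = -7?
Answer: 12513243787/482969 ≈ 25909.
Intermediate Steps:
a = -4 (a = -4*1 = -4)
h(y, Y) = y*(28 + y) + (-7 + y)/(Y + y) (h(y, Y) = (y - 1*(-28))*y + (y - 7)/(Y + y) = (y + 28)*y + (-7 + y)/(Y + y) = (28 + y)*y + (-7 + y)/(Y + y) = y*(28 + y) + (-7 + y)/(Y + y))
25909 - 1/h(106, a) = 25909 - 1/((-7 + 106 + 106³ + 28*106² - 4*106² + 28*(-4)*106)/(-4 + 106)) = 25909 - 1/((-7 + 106 + 1191016 + 28*11236 - 4*11236 - 11872)/102) = 25909 - 1/((-7 + 106 + 1191016 + 314608 - 44944 - 11872)/102) = 25909 - 1/((1/102)*1448907) = 25909 - 1/482969/34 = 25909 - 1*34/482969 = 25909 - 34/482969 = 12513243787/482969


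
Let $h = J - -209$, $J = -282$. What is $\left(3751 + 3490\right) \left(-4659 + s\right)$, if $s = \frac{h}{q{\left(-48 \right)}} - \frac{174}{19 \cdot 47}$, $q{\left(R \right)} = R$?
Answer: $- \frac{1445640588899}{42864} \approx -3.3726 \cdot 10^{7}$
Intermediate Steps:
$h = -73$ ($h = -282 - -209 = -282 + 209 = -73$)
$s = \frac{56837}{42864}$ ($s = - \frac{73}{-48} - \frac{174}{19 \cdot 47} = \left(-73\right) \left(- \frac{1}{48}\right) - \frac{174}{893} = \frac{73}{48} - \frac{174}{893} = \frac{56837}{42864} \approx 1.326$)
$\left(3751 + 3490\right) \left(-4659 + s\right) = \left(3751 + 3490\right) \left(-4659 + \frac{56837}{42864}\right) = 7241 \left(- \frac{199646539}{42864}\right) = - \frac{1445640588899}{42864}$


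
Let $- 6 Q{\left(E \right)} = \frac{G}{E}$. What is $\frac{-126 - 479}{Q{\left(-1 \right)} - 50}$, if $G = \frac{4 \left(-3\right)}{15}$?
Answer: $\frac{9075}{752} \approx 12.068$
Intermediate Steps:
$G = - \frac{4}{5}$ ($G = \left(-12\right) \frac{1}{15} = - \frac{4}{5} \approx -0.8$)
$Q{\left(E \right)} = \frac{2}{15 E}$ ($Q{\left(E \right)} = - \frac{\left(- \frac{4}{5}\right) \frac{1}{E}}{6} = \frac{2}{15 E}$)
$\frac{-126 - 479}{Q{\left(-1 \right)} - 50} = \frac{-126 - 479}{\frac{2}{15 \left(-1\right)} - 50} = - \frac{605}{\frac{2}{15} \left(-1\right) - 50} = - \frac{605}{- \frac{2}{15} - 50} = - \frac{605}{- \frac{752}{15}} = \left(-605\right) \left(- \frac{15}{752}\right) = \frac{9075}{752}$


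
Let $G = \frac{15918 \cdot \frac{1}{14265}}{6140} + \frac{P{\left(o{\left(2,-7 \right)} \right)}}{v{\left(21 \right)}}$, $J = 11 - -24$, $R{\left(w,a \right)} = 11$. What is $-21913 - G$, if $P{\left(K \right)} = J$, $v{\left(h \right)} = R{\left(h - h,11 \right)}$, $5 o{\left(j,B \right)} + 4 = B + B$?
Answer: $- \frac{3519220511483}{160576350} \approx -21916.0$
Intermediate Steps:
$o{\left(j,B \right)} = - \frac{4}{5} + \frac{2 B}{5}$ ($o{\left(j,B \right)} = - \frac{4}{5} + \frac{B + B}{5} = - \frac{4}{5} + \frac{2 B}{5}$)
$v{\left(h \right)} = 11$
$J = 35$ ($J = 11 + 24 = 35$)
$P{\left(K \right)} = 35$
$G = \frac{510953933}{160576350}$ ($G = \frac{15918 \cdot \frac{1}{14265}}{6140} + \frac{35}{11} = 15918 \cdot \frac{1}{14265} \cdot \frac{1}{6140} + 35 \cdot \frac{1}{11} = \frac{5306}{4755} \cdot \frac{1}{6140} + \frac{35}{11} = \frac{2653}{14597850} + \frac{35}{11} = \frac{510953933}{160576350} \approx 3.182$)
$-21913 - G = -21913 - \frac{510953933}{160576350} = - \frac{3519220511483}{160576350}$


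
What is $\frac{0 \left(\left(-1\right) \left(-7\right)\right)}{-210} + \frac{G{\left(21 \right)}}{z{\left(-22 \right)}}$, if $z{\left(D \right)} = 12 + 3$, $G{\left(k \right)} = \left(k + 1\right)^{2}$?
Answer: $\frac{484}{15} \approx 32.267$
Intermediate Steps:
$G{\left(k \right)} = \left(1 + k\right)^{2}$
$z{\left(D \right)} = 15$
$\frac{0 \left(\left(-1\right) \left(-7\right)\right)}{-210} + \frac{G{\left(21 \right)}}{z{\left(-22 \right)}} = \frac{0 \left(\left(-1\right) \left(-7\right)\right)}{-210} + \frac{\left(1 + 21\right)^{2}}{15} = 0 \cdot 7 \left(- \frac{1}{210}\right) + 22^{2} \cdot \frac{1}{15} = 0 \left(- \frac{1}{210}\right) + 484 \cdot \frac{1}{15} = 0 + \frac{484}{15} = \frac{484}{15}$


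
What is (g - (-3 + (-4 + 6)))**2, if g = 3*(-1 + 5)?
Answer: 169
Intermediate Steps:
g = 12 (g = 3*4 = 12)
(g - (-3 + (-4 + 6)))**2 = (12 - (-3 + (-4 + 6)))**2 = (12 - (-3 + 2))**2 = (12 - 1*(-1))**2 = (12 + 1)**2 = 13**2 = 169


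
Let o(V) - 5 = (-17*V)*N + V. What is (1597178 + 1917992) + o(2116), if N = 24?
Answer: 2653963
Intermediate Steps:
o(V) = 5 - 407*V (o(V) = 5 + (-17*V*24 + V) = 5 + (-408*V + V) = 5 - 407*V)
(1597178 + 1917992) + o(2116) = (1597178 + 1917992) + (5 - 407*2116) = 3515170 + (5 - 861212) = 3515170 - 861207 = 2653963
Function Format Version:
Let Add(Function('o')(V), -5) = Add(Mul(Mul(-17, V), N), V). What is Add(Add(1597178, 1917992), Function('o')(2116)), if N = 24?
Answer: 2653963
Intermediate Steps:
Function('o')(V) = Add(5, Mul(-407, V)) (Function('o')(V) = Add(5, Add(Mul(Mul(-17, V), 24), V)) = Add(5, Add(Mul(-408, V), V)) = Add(5, Mul(-407, V)))
Add(Add(1597178, 1917992), Function('o')(2116)) = Add(Add(1597178, 1917992), Add(5, Mul(-407, 2116))) = Add(3515170, Add(5, -861212)) = Add(3515170, -861207) = 2653963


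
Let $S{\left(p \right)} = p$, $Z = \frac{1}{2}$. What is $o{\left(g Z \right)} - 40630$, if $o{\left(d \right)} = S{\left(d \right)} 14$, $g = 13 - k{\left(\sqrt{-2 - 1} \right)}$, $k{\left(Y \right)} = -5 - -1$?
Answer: $-40511$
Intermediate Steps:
$k{\left(Y \right)} = -4$ ($k{\left(Y \right)} = -5 + 1 = -4$)
$g = 17$ ($g = 13 - -4 = 13 + 4 = 17$)
$Z = \frac{1}{2} \approx 0.5$
$o{\left(d \right)} = 14 d$ ($o{\left(d \right)} = d 14 = 14 d$)
$o{\left(g Z \right)} - 40630 = 14 \cdot 17 \cdot \frac{1}{2} - 40630 = 14 \cdot \frac{17}{2} - 40630 = 119 - 40630 = -40511$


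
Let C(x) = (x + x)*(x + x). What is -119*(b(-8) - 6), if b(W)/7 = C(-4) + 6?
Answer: -57596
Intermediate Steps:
C(x) = 4*x**2 (C(x) = (2*x)*(2*x) = 4*x**2)
b(W) = 490 (b(W) = 7*(4*(-4)**2 + 6) = 7*(4*16 + 6) = 7*(64 + 6) = 7*70 = 490)
-119*(b(-8) - 6) = -119*(490 - 6) = -119*484 = -57596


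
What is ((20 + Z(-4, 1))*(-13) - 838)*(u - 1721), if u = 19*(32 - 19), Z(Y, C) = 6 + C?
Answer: 1752586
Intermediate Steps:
u = 247 (u = 19*13 = 247)
((20 + Z(-4, 1))*(-13) - 838)*(u - 1721) = ((20 + (6 + 1))*(-13) - 838)*(247 - 1721) = ((20 + 7)*(-13) - 838)*(-1474) = (27*(-13) - 838)*(-1474) = (-351 - 838)*(-1474) = -1189*(-1474) = 1752586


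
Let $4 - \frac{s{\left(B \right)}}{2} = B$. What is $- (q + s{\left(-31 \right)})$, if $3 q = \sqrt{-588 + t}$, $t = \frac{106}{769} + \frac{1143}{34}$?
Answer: $-70 - \frac{i \sqrt{378888928442}}{78438} \approx -70.0 - 7.8475 i$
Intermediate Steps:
$t = \frac{882571}{26146}$ ($t = 106 \cdot \frac{1}{769} + 1143 \cdot \frac{1}{34} = \frac{106}{769} + \frac{1143}{34} = \frac{882571}{26146} \approx 33.755$)
$s{\left(B \right)} = 8 - 2 B$
$q = \frac{i \sqrt{378888928442}}{78438}$ ($q = \frac{\sqrt{-588 + \frac{882571}{26146}}}{3} = \frac{\sqrt{- \frac{14491277}{26146}}}{3} = \frac{\frac{1}{26146} i \sqrt{378888928442}}{3} = \frac{i \sqrt{378888928442}}{78438} \approx 7.8475 i$)
$- (q + s{\left(-31 \right)}) = - (\frac{i \sqrt{378888928442}}{78438} + \left(8 - -62\right)) = - (\frac{i \sqrt{378888928442}}{78438} + \left(8 + 62\right)) = - (\frac{i \sqrt{378888928442}}{78438} + 70) = - (70 + \frac{i \sqrt{378888928442}}{78438}) = -70 - \frac{i \sqrt{378888928442}}{78438}$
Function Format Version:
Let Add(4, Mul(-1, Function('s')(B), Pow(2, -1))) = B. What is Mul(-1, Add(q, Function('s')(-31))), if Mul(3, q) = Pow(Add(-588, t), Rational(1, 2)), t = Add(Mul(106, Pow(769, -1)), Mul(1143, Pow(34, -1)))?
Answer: Add(-70, Mul(Rational(-1, 78438), I, Pow(378888928442, Rational(1, 2)))) ≈ Add(-70.000, Mul(-7.8475, I))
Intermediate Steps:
t = Rational(882571, 26146) (t = Add(Mul(106, Rational(1, 769)), Mul(1143, Rational(1, 34))) = Add(Rational(106, 769), Rational(1143, 34)) = Rational(882571, 26146) ≈ 33.755)
Function('s')(B) = Add(8, Mul(-2, B))
q = Mul(Rational(1, 78438), I, Pow(378888928442, Rational(1, 2))) (q = Mul(Rational(1, 3), Pow(Add(-588, Rational(882571, 26146)), Rational(1, 2))) = Mul(Rational(1, 3), Pow(Rational(-14491277, 26146), Rational(1, 2))) = Mul(Rational(1, 3), Mul(Rational(1, 26146), I, Pow(378888928442, Rational(1, 2)))) = Mul(Rational(1, 78438), I, Pow(378888928442, Rational(1, 2))) ≈ Mul(7.8475, I))
Mul(-1, Add(q, Function('s')(-31))) = Mul(-1, Add(Mul(Rational(1, 78438), I, Pow(378888928442, Rational(1, 2))), Add(8, Mul(-2, -31)))) = Mul(-1, Add(Mul(Rational(1, 78438), I, Pow(378888928442, Rational(1, 2))), Add(8, 62))) = Mul(-1, Add(Mul(Rational(1, 78438), I, Pow(378888928442, Rational(1, 2))), 70)) = Mul(-1, Add(70, Mul(Rational(1, 78438), I, Pow(378888928442, Rational(1, 2))))) = Add(-70, Mul(Rational(-1, 78438), I, Pow(378888928442, Rational(1, 2))))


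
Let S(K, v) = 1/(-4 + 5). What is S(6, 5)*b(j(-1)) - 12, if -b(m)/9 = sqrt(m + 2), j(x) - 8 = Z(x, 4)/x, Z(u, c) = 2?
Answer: -12 - 18*sqrt(2) ≈ -37.456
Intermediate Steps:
S(K, v) = 1 (S(K, v) = 1/1 = 1)
j(x) = 8 + 2/x
b(m) = -9*sqrt(2 + m) (b(m) = -9*sqrt(m + 2) = -9*sqrt(2 + m))
S(6, 5)*b(j(-1)) - 12 = 1*(-9*sqrt(2 + (8 + 2/(-1)))) - 12 = 1*(-9*sqrt(2 + (8 + 2*(-1)))) - 12 = 1*(-9*sqrt(2 + (8 - 2))) - 12 = 1*(-9*sqrt(2 + 6)) - 12 = 1*(-18*sqrt(2)) - 12 = -18*sqrt(2) - 12 = -12 - 18*sqrt(2)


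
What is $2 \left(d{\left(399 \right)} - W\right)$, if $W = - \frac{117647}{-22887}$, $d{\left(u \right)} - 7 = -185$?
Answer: $- \frac{8383066}{22887} \approx -366.28$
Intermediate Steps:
$d{\left(u \right)} = -178$ ($d{\left(u \right)} = 7 - 185 = -178$)
$W = \frac{117647}{22887}$ ($W = \left(-117647\right) \left(- \frac{1}{22887}\right) = \frac{117647}{22887} \approx 5.1403$)
$2 \left(d{\left(399 \right)} - W\right) = 2 \left(-178 - \frac{117647}{22887}\right) = 2 \left(- \frac{4191533}{22887}\right) = - \frac{8383066}{22887}$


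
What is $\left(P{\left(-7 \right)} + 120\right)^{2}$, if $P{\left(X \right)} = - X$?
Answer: $16129$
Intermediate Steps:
$\left(P{\left(-7 \right)} + 120\right)^{2} = \left(\left(-1\right) \left(-7\right) + 120\right)^{2} = \left(7 + 120\right)^{2} = 127^{2} = 16129$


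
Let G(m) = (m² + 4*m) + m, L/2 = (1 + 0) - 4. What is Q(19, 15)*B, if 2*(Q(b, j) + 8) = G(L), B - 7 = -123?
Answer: 580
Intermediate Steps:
L = -6 (L = 2*((1 + 0) - 4) = 2*(1 - 4) = 2*(-3) = -6)
G(m) = m² + 5*m
B = -116 (B = 7 - 123 = -116)
Q(b, j) = -5 (Q(b, j) = -8 + (-6*(5 - 6))/2 = -8 + (-6*(-1))/2 = -8 + (½)*6 = -8 + 3 = -5)
Q(19, 15)*B = -5*(-116) = 580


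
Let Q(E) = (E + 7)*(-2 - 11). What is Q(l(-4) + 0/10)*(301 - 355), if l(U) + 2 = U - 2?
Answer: -702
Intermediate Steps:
l(U) = -4 + U (l(U) = -2 + (U - 2) = -2 + (-2 + U) = -4 + U)
Q(E) = -91 - 13*E (Q(E) = (7 + E)*(-13) = -91 - 13*E)
Q(l(-4) + 0/10)*(301 - 355) = (-91 - 13*((-4 - 4) + 0/10))*(301 - 355) = (-91 - 13*(-8 + 0*(⅒)))*(-54) = (-91 - 13*(-8 + 0))*(-54) = (-91 - 13*(-8))*(-54) = (-91 + 104)*(-54) = 13*(-54) = -702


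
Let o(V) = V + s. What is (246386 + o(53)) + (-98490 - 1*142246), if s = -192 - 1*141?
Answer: 5370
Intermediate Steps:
s = -333 (s = -192 - 141 = -333)
o(V) = -333 + V (o(V) = V - 333 = -333 + V)
(246386 + o(53)) + (-98490 - 1*142246) = (246386 + (-333 + 53)) + (-98490 - 1*142246) = (246386 - 280) + (-98490 - 142246) = 246106 - 240736 = 5370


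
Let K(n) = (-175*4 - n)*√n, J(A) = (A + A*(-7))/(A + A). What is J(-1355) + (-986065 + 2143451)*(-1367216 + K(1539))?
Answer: -1582396657379 - 23322485286*√19 ≈ -1.6841e+12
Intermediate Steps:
J(A) = -3 (J(A) = (A - 7*A)/((2*A)) = (-6*A)*(1/(2*A)) = -3)
K(n) = √n*(-700 - n) (K(n) = (-700 - n)*√n = √n*(-700 - n))
J(-1355) + (-986065 + 2143451)*(-1367216 + K(1539)) = -3 + (-986065 + 2143451)*(-1367216 + √1539*(-700 - 1*1539)) = -3 + 1157386*(-1367216 + (9*√19)*(-700 - 1539)) = -3 + 1157386*(-1367216 + (9*√19)*(-2239)) = -3 + 1157386*(-1367216 - 20151*√19) = -3 + (-1582396657376 - 23322485286*√19) = -1582396657379 - 23322485286*√19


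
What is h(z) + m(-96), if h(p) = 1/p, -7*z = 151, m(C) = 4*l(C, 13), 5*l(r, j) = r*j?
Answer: -753827/755 ≈ -998.45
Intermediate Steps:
l(r, j) = j*r/5 (l(r, j) = (r*j)/5 = (j*r)/5 = j*r/5)
m(C) = 52*C/5 (m(C) = 4*((⅕)*13*C) = 4*(13*C/5) = 52*C/5)
z = -151/7 (z = -⅐*151 = -151/7 ≈ -21.571)
h(z) + m(-96) = 1/(-151/7) + (52/5)*(-96) = -7/151 - 4992/5 = -753827/755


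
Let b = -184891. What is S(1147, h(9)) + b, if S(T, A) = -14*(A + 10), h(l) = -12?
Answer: -184863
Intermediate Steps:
S(T, A) = -140 - 14*A (S(T, A) = -14*(10 + A) = -140 - 14*A)
S(1147, h(9)) + b = (-140 - 14*(-12)) - 184891 = (-140 + 168) - 184891 = 28 - 184891 = -184863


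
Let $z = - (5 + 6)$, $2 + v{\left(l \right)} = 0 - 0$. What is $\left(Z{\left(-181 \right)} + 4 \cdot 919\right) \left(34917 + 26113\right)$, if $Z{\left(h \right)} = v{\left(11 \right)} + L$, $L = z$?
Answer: $223552890$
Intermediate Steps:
$v{\left(l \right)} = -2$ ($v{\left(l \right)} = -2 + \left(0 - 0\right) = -2 + \left(0 + 0\right) = -2 + 0 = -2$)
$z = -11$ ($z = \left(-1\right) 11 = -11$)
$L = -11$
$Z{\left(h \right)} = -13$ ($Z{\left(h \right)} = -2 - 11 = -13$)
$\left(Z{\left(-181 \right)} + 4 \cdot 919\right) \left(34917 + 26113\right) = \left(-13 + 4 \cdot 919\right) \left(34917 + 26113\right) = \left(-13 + 3676\right) 61030 = 3663 \cdot 61030 = 223552890$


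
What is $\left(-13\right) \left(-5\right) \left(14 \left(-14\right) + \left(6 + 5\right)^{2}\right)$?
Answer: $-4875$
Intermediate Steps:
$\left(-13\right) \left(-5\right) \left(14 \left(-14\right) + \left(6 + 5\right)^{2}\right) = 65 \left(-196 + 11^{2}\right) = 65 \left(-196 + 121\right) = 65 \left(-75\right) = -4875$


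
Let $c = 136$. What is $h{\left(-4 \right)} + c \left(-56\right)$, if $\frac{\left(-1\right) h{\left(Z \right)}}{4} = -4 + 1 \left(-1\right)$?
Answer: $-7596$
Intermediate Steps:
$h{\left(Z \right)} = 20$ ($h{\left(Z \right)} = - 4 \left(-4 + 1 \left(-1\right)\right) = - 4 \left(-4 - 1\right) = \left(-4\right) \left(-5\right) = 20$)
$h{\left(-4 \right)} + c \left(-56\right) = 20 + 136 \left(-56\right) = 20 - 7616 = -7596$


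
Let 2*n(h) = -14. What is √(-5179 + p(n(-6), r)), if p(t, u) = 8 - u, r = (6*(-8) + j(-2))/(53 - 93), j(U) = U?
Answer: I*√20689/2 ≈ 71.918*I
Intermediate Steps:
n(h) = -7 (n(h) = (½)*(-14) = -7)
r = 5/4 (r = (6*(-8) - 2)/(53 - 93) = (-48 - 2)/(-40) = -50*(-1/40) = 5/4 ≈ 1.2500)
√(-5179 + p(n(-6), r)) = √(-5179 + (8 - 1*5/4)) = √(-5179 + (8 - 5/4)) = √(-5179 + 27/4) = √(-20689/4) = I*√20689/2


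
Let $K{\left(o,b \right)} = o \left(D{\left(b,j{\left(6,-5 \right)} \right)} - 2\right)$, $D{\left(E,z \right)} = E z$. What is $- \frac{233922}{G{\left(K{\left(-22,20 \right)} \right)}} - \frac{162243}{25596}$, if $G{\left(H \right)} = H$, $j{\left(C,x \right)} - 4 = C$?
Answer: $\frac{5432857}{114708} \approx 47.362$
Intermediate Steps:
$j{\left(C,x \right)} = 4 + C$
$K{\left(o,b \right)} = o \left(-2 + 10 b\right)$ ($K{\left(o,b \right)} = o \left(b \left(4 + 6\right) - 2\right) = o \left(b 10 - 2\right) = o \left(10 b - 2\right) = o \left(-2 + 10 b\right)$)
$- \frac{233922}{G{\left(K{\left(-22,20 \right)} \right)}} - \frac{162243}{25596} = - \frac{233922}{2 \left(-22\right) \left(-1 + 5 \cdot 20\right)} - \frac{162243}{25596} = - \frac{233922}{2 \left(-22\right) \left(-1 + 100\right)} - \frac{2003}{316} = - \frac{233922}{2 \left(-22\right) 99} - \frac{2003}{316} = - \frac{233922}{-4356} - \frac{2003}{316} = \left(-233922\right) \left(- \frac{1}{4356}\right) - \frac{2003}{316} = \frac{38987}{726} - \frac{2003}{316} = \frac{5432857}{114708}$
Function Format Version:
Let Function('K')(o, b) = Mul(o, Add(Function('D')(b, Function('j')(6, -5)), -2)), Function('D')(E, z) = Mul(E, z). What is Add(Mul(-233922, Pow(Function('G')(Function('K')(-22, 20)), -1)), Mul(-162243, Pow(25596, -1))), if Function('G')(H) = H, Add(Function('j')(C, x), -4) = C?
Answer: Rational(5432857, 114708) ≈ 47.362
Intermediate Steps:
Function('j')(C, x) = Add(4, C)
Function('K')(o, b) = Mul(o, Add(-2, Mul(10, b))) (Function('K')(o, b) = Mul(o, Add(Mul(b, Add(4, 6)), -2)) = Mul(o, Add(Mul(b, 10), -2)) = Mul(o, Add(Mul(10, b), -2)) = Mul(o, Add(-2, Mul(10, b))))
Add(Mul(-233922, Pow(Function('G')(Function('K')(-22, 20)), -1)), Mul(-162243, Pow(25596, -1))) = Add(Mul(-233922, Pow(Mul(2, -22, Add(-1, Mul(5, 20))), -1)), Mul(-162243, Pow(25596, -1))) = Add(Mul(-233922, Pow(Mul(2, -22, Add(-1, 100)), -1)), Mul(-162243, Rational(1, 25596))) = Add(Mul(-233922, Pow(Mul(2, -22, 99), -1)), Rational(-2003, 316)) = Add(Mul(-233922, Pow(-4356, -1)), Rational(-2003, 316)) = Add(Mul(-233922, Rational(-1, 4356)), Rational(-2003, 316)) = Add(Rational(38987, 726), Rational(-2003, 316)) = Rational(5432857, 114708)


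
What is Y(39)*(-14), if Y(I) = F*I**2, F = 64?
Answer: -1362816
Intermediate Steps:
Y(I) = 64*I**2
Y(39)*(-14) = (64*39**2)*(-14) = (64*1521)*(-14) = 97344*(-14) = -1362816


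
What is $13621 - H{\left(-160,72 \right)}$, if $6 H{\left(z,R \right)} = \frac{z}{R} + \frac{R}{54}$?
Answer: $\frac{367771}{27} \approx 13621.0$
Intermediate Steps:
$H{\left(z,R \right)} = \frac{R}{324} + \frac{z}{6 R}$ ($H{\left(z,R \right)} = \frac{\frac{z}{R} + \frac{R}{54}}{6} = \frac{\frac{R}{54} + \frac{z}{R}}{6} = \frac{R}{324} + \frac{z}{6 R}$)
$13621 - H{\left(-160,72 \right)} = 13621 - \left(\frac{1}{324} \cdot 72 + \frac{1}{6} \left(-160\right) \frac{1}{72}\right) = 13621 - \left(\frac{2}{9} + \frac{1}{6} \left(-160\right) \frac{1}{72}\right) = 13621 - \left(\frac{2}{9} - \frac{10}{27}\right) = 13621 - - \frac{4}{27} = 13621 + \frac{4}{27} = \frac{367771}{27}$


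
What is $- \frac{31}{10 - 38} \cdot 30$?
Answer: $\frac{465}{14} \approx 33.214$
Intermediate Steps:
$- \frac{31}{10 - 38} \cdot 30 = - \frac{31}{-28} \cdot 30 = \left(-31\right) \left(- \frac{1}{28}\right) 30 = \frac{31}{28} \cdot 30 = \frac{465}{14}$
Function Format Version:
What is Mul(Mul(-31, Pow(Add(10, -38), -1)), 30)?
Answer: Rational(465, 14) ≈ 33.214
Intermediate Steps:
Mul(Mul(-31, Pow(Add(10, -38), -1)), 30) = Mul(Mul(-31, Pow(-28, -1)), 30) = Mul(Mul(-31, Rational(-1, 28)), 30) = Mul(Rational(31, 28), 30) = Rational(465, 14)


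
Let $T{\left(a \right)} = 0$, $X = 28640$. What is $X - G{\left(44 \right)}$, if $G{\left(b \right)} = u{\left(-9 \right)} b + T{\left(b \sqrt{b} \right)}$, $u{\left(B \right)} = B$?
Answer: $29036$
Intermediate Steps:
$G{\left(b \right)} = - 9 b$ ($G{\left(b \right)} = - 9 b + 0 = - 9 b$)
$X - G{\left(44 \right)} = 28640 - \left(-9\right) 44 = 28640 - -396 = 28640 + 396 = 29036$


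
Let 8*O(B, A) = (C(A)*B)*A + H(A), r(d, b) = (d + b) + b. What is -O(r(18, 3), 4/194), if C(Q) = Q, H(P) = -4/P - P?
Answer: 456361/18818 ≈ 24.251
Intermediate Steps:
H(P) = -P - 4/P
r(d, b) = d + 2*b (r(d, b) = (b + d) + b = d + 2*b)
O(B, A) = -1/(2*A) - A/8 + B*A²/8 (O(B, A) = ((A*B)*A + (-A - 4/A))/8 = (B*A² + (-A - 4/A))/8 = (-A - 4/A + B*A²)/8 = -1/(2*A) - A/8 + B*A²/8)
-O(r(18, 3), 4/194) = -(-4 - (4/194)² + (18 + 2*3)*(4/194)³)/(8*(4/194)) = -(-4 - (4*(1/194))² + (18 + 6)*(4*(1/194))³)/(8*(4*(1/194))) = -(-4 - (2/97)² + 24*(2/97)³)/(8*2/97) = -97*(-4 - 1*4/9409 + 24*(8/912673))/(8*2) = -97*(-4 - 4/9409 + 192/912673)/(8*2) = -97*(-3650888)/(8*2*912673) = -1*(-456361/18818) = 456361/18818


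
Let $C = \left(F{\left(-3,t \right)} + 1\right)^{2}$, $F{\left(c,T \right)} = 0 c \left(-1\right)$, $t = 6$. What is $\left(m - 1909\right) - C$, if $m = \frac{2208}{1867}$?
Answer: $- \frac{3563762}{1867} \approx -1908.8$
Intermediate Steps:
$m = \frac{2208}{1867}$ ($m = 2208 \cdot \frac{1}{1867} = \frac{2208}{1867} \approx 1.1826$)
$F{\left(c,T \right)} = 0$ ($F{\left(c,T \right)} = 0 \left(-1\right) = 0$)
$C = 1$ ($C = \left(0 + 1\right)^{2} = 1^{2} = 1$)
$\left(m - 1909\right) - C = \left(\frac{2208}{1867} - 1909\right) - 1 = - \frac{3561895}{1867} - 1 = - \frac{3563762}{1867}$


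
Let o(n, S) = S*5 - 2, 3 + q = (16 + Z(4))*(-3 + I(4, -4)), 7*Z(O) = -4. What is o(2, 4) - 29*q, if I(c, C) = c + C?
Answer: 10131/7 ≈ 1447.3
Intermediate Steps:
Z(O) = -4/7 (Z(O) = (⅐)*(-4) = -4/7)
I(c, C) = C + c
q = -345/7 (q = -3 + (16 - 4/7)*(-3 + (-4 + 4)) = -3 + 108*(-3 + 0)/7 = -3 + (108/7)*(-3) = -3 - 324/7 = -345/7 ≈ -49.286)
o(n, S) = -2 + 5*S (o(n, S) = 5*S - 2 = -2 + 5*S)
o(2, 4) - 29*q = (-2 + 5*4) - 29*(-345/7) = (-2 + 20) + 10005/7 = 18 + 10005/7 = 10131/7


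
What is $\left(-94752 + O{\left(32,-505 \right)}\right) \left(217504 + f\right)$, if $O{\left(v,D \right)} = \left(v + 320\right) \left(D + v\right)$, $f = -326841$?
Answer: $28564072576$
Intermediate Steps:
$O{\left(v,D \right)} = \left(320 + v\right) \left(D + v\right)$
$\left(-94752 + O{\left(32,-505 \right)}\right) \left(217504 + f\right) = \left(-94752 + \left(32^{2} + 320 \left(-505\right) + 320 \cdot 32 - 16160\right)\right) \left(217504 - 326841\right) = \left(-94752 + \left(1024 - 161600 + 10240 - 16160\right)\right) \left(-109337\right) = \left(-94752 - 166496\right) \left(-109337\right) = \left(-261248\right) \left(-109337\right) = 28564072576$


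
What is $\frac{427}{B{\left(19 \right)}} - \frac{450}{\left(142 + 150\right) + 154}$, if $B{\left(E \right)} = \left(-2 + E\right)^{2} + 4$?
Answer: $\frac{29296}{65339} \approx 0.44837$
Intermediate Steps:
$B{\left(E \right)} = 4 + \left(-2 + E\right)^{2}$
$\frac{427}{B{\left(19 \right)}} - \frac{450}{\left(142 + 150\right) + 154} = \frac{427}{4 + \left(-2 + 19\right)^{2}} - \frac{450}{\left(142 + 150\right) + 154} = \frac{427}{4 + 17^{2}} - \frac{450}{292 + 154} = \frac{427}{4 + 289} - \frac{450}{446} = \frac{427}{293} - \frac{225}{223} = \frac{29296}{65339}$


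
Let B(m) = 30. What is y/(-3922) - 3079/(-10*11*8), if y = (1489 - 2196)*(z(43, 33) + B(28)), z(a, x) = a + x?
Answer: 736083/32560 ≈ 22.607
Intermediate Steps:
y = -74942 (y = (1489 - 2196)*((43 + 33) + 30) = -707*(76 + 30) = -707*106 = -74942)
y/(-3922) - 3079/(-10*11*8) = -74942/(-3922) - 3079/(-10*11*8) = -74942*(-1/3922) - 3079/((-110*8)) = 707/37 - 3079/(-880) = 707/37 - 3079*(-1/880) = 707/37 + 3079/880 = 736083/32560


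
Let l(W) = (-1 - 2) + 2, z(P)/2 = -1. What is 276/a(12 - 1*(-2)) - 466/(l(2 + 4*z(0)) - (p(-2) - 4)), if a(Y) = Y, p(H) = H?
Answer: -2572/35 ≈ -73.486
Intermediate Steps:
z(P) = -2 (z(P) = 2*(-1) = -2)
l(W) = -1 (l(W) = -3 + 2 = -1)
276/a(12 - 1*(-2)) - 466/(l(2 + 4*z(0)) - (p(-2) - 4)) = 276/(12 - 1*(-2)) - 466/(-1 - (-2 - 4)) = 276/(12 + 2) - 466/(-1 - 1*(-6)) = 276/14 - 466/(-1 + 6) = 276*(1/14) - 466/5 = 138/7 - 466*1/5 = 138/7 - 466/5 = -2572/35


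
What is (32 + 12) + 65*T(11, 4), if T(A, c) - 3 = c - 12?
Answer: -281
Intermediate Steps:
T(A, c) = -9 + c (T(A, c) = 3 + (c - 12) = 3 + (-12 + c) = -9 + c)
(32 + 12) + 65*T(11, 4) = (32 + 12) + 65*(-9 + 4) = 44 + 65*(-5) = 44 - 325 = -281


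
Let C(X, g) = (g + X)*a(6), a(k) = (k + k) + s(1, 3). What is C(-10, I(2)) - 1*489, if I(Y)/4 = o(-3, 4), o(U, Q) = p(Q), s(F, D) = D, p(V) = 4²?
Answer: 321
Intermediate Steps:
p(V) = 16
o(U, Q) = 16
I(Y) = 64 (I(Y) = 4*16 = 64)
a(k) = 3 + 2*k (a(k) = (k + k) + 3 = 2*k + 3 = 3 + 2*k)
C(X, g) = 15*X + 15*g (C(X, g) = (g + X)*(3 + 2*6) = (X + g)*(3 + 12) = (X + g)*15 = 15*X + 15*g)
C(-10, I(2)) - 1*489 = (15*(-10) + 15*64) - 1*489 = (-150 + 960) - 489 = 810 - 489 = 321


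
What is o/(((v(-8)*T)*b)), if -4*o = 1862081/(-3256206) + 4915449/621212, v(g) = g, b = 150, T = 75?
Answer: 7424483732161/364102963500960000 ≈ 2.0391e-5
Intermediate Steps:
o = -7424483732161/4045588483344 (o = -(1862081/(-3256206) + 4915449/621212)/4 = -(1862081*(-1/3256206) + 4915449*(1/621212))/4 = -(-1862081/3256206 + 4915449/621212)/4 = -¼*7424483732161/1011397120836 = -7424483732161/4045588483344 ≈ -1.8352)
o/(((v(-8)*T)*b)) = -7424483732161/(4045588483344*(-8*75*150)) = -7424483732161/(4045588483344*((-600*150))) = -7424483732161/4045588483344/(-90000) = -7424483732161/4045588483344*(-1/90000) = 7424483732161/364102963500960000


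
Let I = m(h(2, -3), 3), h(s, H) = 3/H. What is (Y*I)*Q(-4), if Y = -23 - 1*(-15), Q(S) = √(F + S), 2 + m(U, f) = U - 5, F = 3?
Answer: 64*I ≈ 64.0*I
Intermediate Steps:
m(U, f) = -7 + U (m(U, f) = -2 + (U - 5) = -2 + (-5 + U) = -7 + U)
Q(S) = √(3 + S)
Y = -8 (Y = -23 + 15 = -8)
I = -8 (I = -7 + 3/(-3) = -7 + 3*(-⅓) = -7 - 1 = -8)
(Y*I)*Q(-4) = (-8*(-8))*√(3 - 4) = 64*√(-1) = 64*I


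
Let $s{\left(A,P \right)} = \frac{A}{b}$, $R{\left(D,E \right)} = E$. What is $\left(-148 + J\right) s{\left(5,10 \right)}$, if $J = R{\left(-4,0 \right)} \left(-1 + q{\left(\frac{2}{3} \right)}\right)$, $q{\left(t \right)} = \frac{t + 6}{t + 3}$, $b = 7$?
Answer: $- \frac{740}{7} \approx -105.71$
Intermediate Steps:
$s{\left(A,P \right)} = \frac{A}{7}$
$q{\left(t \right)} = \frac{6 + t}{3 + t}$
$J = 0$ ($J = 0 \left(-1 + \frac{6 + \frac{2}{3}}{3 + \frac{2}{3}}\right) = 0 \left(-1 + \frac{1}{\frac{11}{3}} \cdot \frac{20}{3}\right) = 0 \left(-1 + \frac{3}{11} \cdot \frac{20}{3}\right) = 0 \left(-1 + \frac{20}{11}\right) = 0 \cdot \frac{9}{11} = 0$)
$\left(-148 + J\right) s{\left(5,10 \right)} = \left(-148 + 0\right) \frac{1}{7} \cdot 5 = \left(-148\right) \frac{5}{7} = - \frac{740}{7}$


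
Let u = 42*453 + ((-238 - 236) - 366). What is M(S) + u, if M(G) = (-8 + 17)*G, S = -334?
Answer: 15180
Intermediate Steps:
M(G) = 9*G
u = 18186 (u = 19026 + (-474 - 366) = 19026 - 840 = 18186)
M(S) + u = 9*(-334) + 18186 = -3006 + 18186 = 15180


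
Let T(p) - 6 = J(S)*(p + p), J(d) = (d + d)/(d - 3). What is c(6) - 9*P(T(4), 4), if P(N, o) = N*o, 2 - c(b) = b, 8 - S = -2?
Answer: -7300/7 ≈ -1042.9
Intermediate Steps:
S = 10 (S = 8 - 1*(-2) = 8 + 2 = 10)
c(b) = 2 - b
J(d) = 2*d/(-3 + d) (J(d) = (2*d)/(-3 + d) = 2*d/(-3 + d))
T(p) = 6 + 40*p/7 (T(p) = 6 + (2*10/(-3 + 10))*(p + p) = 6 + (2*10/7)*(2*p) = 6 + (2*10*(1/7))*(2*p) = 6 + 20*(2*p)/7 = 6 + 40*p/7)
c(6) - 9*P(T(4), 4) = (2 - 1*6) - 9*(6 + (40/7)*4)*4 = (2 - 6) - 9*(6 + 160/7)*4 = -4 - 1818*4/7 = -4 - 9*808/7 = -4 - 7272/7 = -7300/7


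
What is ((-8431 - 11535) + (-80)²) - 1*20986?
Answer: -34552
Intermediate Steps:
((-8431 - 11535) + (-80)²) - 1*20986 = (-19966 + 6400) - 20986 = -13566 - 20986 = -34552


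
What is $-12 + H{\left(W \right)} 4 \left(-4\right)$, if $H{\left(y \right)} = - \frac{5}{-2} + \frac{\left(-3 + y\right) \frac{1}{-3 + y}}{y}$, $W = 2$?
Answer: $-60$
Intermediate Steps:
$H{\left(y \right)} = \frac{5}{2} + \frac{1}{y}$ ($H{\left(y \right)} = \left(-5\right) \left(- \frac{1}{2}\right) + 1 \frac{1}{y} = \frac{5}{2} + \frac{1}{y}$)
$-12 + H{\left(W \right)} 4 \left(-4\right) = -12 + \left(\frac{5}{2} + \frac{1}{2}\right) 4 \left(-4\right) = -12 + \left(\frac{5}{2} + \frac{1}{2}\right) \left(-16\right) = -12 + 3 \left(-16\right) = -12 - 48 = -60$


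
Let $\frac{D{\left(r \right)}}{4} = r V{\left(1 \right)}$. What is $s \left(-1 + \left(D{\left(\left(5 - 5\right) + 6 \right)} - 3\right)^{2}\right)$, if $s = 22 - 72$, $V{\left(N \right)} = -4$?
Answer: $-490000$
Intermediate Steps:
$s = -50$ ($s = 22 - 72 = -50$)
$D{\left(r \right)} = - 16 r$ ($D{\left(r \right)} = 4 r \left(-4\right) = 4 \left(- 4 r\right) = - 16 r$)
$s \left(-1 + \left(D{\left(\left(5 - 5\right) + 6 \right)} - 3\right)^{2}\right) = - 50 \left(-1 + \left(- 16 \left(\left(5 - 5\right) + 6\right) - 3\right)^{2}\right) = - 50 \left(-1 + \left(- 16 \left(0 + 6\right) - 3\right)^{2}\right) = - 50 \left(-1 + \left(\left(-16\right) 6 - 3\right)^{2}\right) = - 50 \left(-1 + \left(-96 - 3\right)^{2}\right) = - 50 \left(-1 + \left(-99\right)^{2}\right) = - 50 \left(-1 + 9801\right) = \left(-50\right) 9800 = -490000$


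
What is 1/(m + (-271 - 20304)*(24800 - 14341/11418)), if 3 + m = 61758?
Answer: -11418/5825148495335 ≈ -1.9601e-9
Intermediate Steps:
m = 61755 (m = -3 + 61758 = 61755)
1/(m + (-271 - 20304)*(24800 - 14341/11418)) = 1/(61755 + (-271 - 20304)*(24800 - 14341/11418)) = 1/(61755 - 20575*(24800 - 14341*1/11418)) = 1/(61755 - 20575*(24800 - 14341/11418)) = 1/(61755 - 20575*283152059/11418) = 1/(61755 - 5825853613925/11418) = 1/(-5825148495335/11418) = -11418/5825148495335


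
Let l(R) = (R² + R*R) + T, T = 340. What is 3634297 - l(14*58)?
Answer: 2315269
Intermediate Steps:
l(R) = 340 + 2*R² (l(R) = (R² + R*R) + 340 = (R² + R²) + 340 = 2*R² + 340 = 340 + 2*R²)
3634297 - l(14*58) = 3634297 - (340 + 2*(14*58)²) = 3634297 - (340 + 2*812²) = 3634297 - (340 + 2*659344) = 3634297 - (340 + 1318688) = 3634297 - 1*1319028 = 3634297 - 1319028 = 2315269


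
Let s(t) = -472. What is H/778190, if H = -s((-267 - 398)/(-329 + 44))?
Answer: 236/389095 ≈ 0.00060654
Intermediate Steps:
H = 472 (H = -1*(-472) = 472)
H/778190 = 472/778190 = 472*(1/778190) = 236/389095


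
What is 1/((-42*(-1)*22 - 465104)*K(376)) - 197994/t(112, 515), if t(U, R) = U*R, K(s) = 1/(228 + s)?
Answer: -2298492341/669347560 ≈ -3.4339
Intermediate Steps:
t(U, R) = R*U
1/((-42*(-1)*22 - 465104)*K(376)) - 197994/t(112, 515) = 1/((-42*(-1)*22 - 465104)*(1/(228 + 376))) - 197994/(515*112) = 1/((42*22 - 465104)*(1/604)) - 197994/57680 = 1/((924 - 465104)*(1/604)) - 197994*1/57680 = 604/(-464180) - 98997/28840 = -1/464180*604 - 98997/28840 = -151/116045 - 98997/28840 = -2298492341/669347560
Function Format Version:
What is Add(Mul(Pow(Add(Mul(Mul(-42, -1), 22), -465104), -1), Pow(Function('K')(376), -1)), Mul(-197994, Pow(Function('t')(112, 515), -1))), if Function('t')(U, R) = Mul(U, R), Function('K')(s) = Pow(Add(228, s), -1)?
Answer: Rational(-2298492341, 669347560) ≈ -3.4339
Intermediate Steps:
Function('t')(U, R) = Mul(R, U)
Add(Mul(Pow(Add(Mul(Mul(-42, -1), 22), -465104), -1), Pow(Function('K')(376), -1)), Mul(-197994, Pow(Function('t')(112, 515), -1))) = Add(Mul(Pow(Add(Mul(Mul(-42, -1), 22), -465104), -1), Pow(Pow(Add(228, 376), -1), -1)), Mul(-197994, Pow(Mul(515, 112), -1))) = Add(Mul(Pow(Add(Mul(42, 22), -465104), -1), Pow(Pow(604, -1), -1)), Mul(-197994, Pow(57680, -1))) = Add(Mul(Pow(Add(924, -465104), -1), Pow(Rational(1, 604), -1)), Mul(-197994, Rational(1, 57680))) = Add(Mul(Pow(-464180, -1), 604), Rational(-98997, 28840)) = Add(Mul(Rational(-1, 464180), 604), Rational(-98997, 28840)) = Add(Rational(-151, 116045), Rational(-98997, 28840)) = Rational(-2298492341, 669347560)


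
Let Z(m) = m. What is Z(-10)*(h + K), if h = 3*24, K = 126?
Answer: -1980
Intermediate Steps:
h = 72
Z(-10)*(h + K) = -10*(72 + 126) = -10*198 = -1980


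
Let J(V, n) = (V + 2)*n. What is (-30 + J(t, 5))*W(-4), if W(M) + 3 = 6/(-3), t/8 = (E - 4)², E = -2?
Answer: -7100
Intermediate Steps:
t = 288 (t = 8*(-2 - 4)² = 8*(-6)² = 8*36 = 288)
W(M) = -5 (W(M) = -3 + 6/(-3) = -3 + 6*(-⅓) = -3 - 2 = -5)
J(V, n) = n*(2 + V) (J(V, n) = (2 + V)*n = n*(2 + V))
(-30 + J(t, 5))*W(-4) = (-30 + 5*(2 + 288))*(-5) = (-30 + 5*290)*(-5) = (-30 + 1450)*(-5) = 1420*(-5) = -7100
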